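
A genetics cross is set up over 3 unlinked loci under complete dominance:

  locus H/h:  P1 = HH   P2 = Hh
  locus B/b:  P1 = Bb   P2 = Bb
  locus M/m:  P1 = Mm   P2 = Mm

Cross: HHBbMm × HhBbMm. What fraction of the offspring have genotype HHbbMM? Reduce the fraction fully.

P(HHbbMM) = 1/32

HHBbMm gametes: HBM×2, HBm×2, HbM×2, Hbm×2
HhBbMm gametes: HBM×1, HBm×1, HbM×1, Hbm×1, hBM×1, hBm×1, hbM×1, hbm×1
HHBbMm×HhBbMm grid (8·8=64): HHBBMM=2 HHBBMm=4 HHBBmm=2 HHBbMM=4 HHBbMm=8 HHBbmm=4 HHbbMM=2 HHbbMm=4 HHbbmm=2 HhBBMM=2 HhBBMm=4 HhBBmm=2 HhBbMM=4 HhBbMm=8 HhBbmm=4 HhbbMM=2 HhbbMm=4 Hhbbmm=2
HHbbMM hits 2/64; gcd=2; 2÷2/64÷2 = 1/32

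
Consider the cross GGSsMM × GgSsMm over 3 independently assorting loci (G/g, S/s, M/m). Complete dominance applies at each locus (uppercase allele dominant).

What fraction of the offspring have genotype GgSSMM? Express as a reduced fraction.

P(GgSSMM) = 1/16

GGSsMM gametes: GSM×4, GsM×4
GgSsMm gametes: GSM×1, GSm×1, GsM×1, Gsm×1, gSM×1, gSm×1, gsM×1, gsm×1
GGSsMM×GgSsMm grid (8·8=64): GGSSMM=4 GGSSMm=4 GGSsMM=8 GGSsMm=8 GGssMM=4 GGssMm=4 GgSSMM=4 GgSSMm=4 GgSsMM=8 GgSsMm=8 GgssMM=4 GgssMm=4
GgSSMM hits 4/64; gcd=4; 4÷4/64÷4 = 1/16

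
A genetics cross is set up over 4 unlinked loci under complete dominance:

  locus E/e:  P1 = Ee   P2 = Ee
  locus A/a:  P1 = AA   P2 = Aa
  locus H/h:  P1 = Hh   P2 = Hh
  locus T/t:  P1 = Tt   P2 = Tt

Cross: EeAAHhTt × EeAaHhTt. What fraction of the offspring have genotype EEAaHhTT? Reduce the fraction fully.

EeAAHhTt gametes: EAHT×2, EAHt×2, EAhT×2, EAht×2, eAHT×2, eAHt×2, eAhT×2, eAht×2
EeAaHhTt gametes: EAHT×1, EAHt×1, EAhT×1, EAht×1, EaHT×1, EaHt×1, EahT×1, Eaht×1, eAHT×1, eAHt×1, eAhT×1, eAht×1, eaHT×1, eaHt×1, eahT×1, eaht×1
EeAAHhTt×EeAaHhTt grid (16·16=256): EEAAHHTT=2 EEAAHHTt=4 EEAAHHtt=2 EEAAHhTT=4 EEAAHhTt=8 EEAAHhtt=4 EEAAhhTT=2 EEAAhhTt=4 EEAAhhtt=2 EEAaHHTT=2 EEAaHHTt=4 EEAaHHtt=2 EEAaHhTT=4 EEAaHhTt=8 EEAaHhtt=4 EEAahhTT=2 EEAahhTt=4 EEAahhtt=2 EeAAHHTT=4 EeAAHHTt=8 EeAAHHtt=4 EeAAHhTT=8 EeAAHhTt=16 EeAAHhtt=8 EeAAhhTT=4 EeAAhhTt=8 EeAAhhtt=4 EeAaHHTT=4 EeAaHHTt=8 EeAaHHtt=4 EeAaHhTT=8 EeAaHhTt=16 EeAaHhtt=8 EeAahhTT=4 EeAahhTt=8 EeAahhtt=4 eeAAHHTT=2 eeAAHHTt=4 eeAAHHtt=2 eeAAHhTT=4 eeAAHhTt=8 eeAAHhtt=4 eeAAhhTT=2 eeAAhhTt=4 eeAAhhtt=2 eeAaHHTT=2 eeAaHHTt=4 eeAaHHtt=2 eeAaHhTT=4 eeAaHhTt=8 eeAaHhtt=4 eeAahhTT=2 eeAahhTt=4 eeAahhtt=2
EEAaHhTT hits 4/256; gcd=4; 4÷4/256÷4 = 1/64

P(EEAaHhTT) = 1/64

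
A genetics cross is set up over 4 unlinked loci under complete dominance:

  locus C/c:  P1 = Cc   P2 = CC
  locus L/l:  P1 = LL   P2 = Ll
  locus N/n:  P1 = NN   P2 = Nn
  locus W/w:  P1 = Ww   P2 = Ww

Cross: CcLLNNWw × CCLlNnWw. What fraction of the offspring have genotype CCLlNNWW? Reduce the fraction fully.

CcLLNNWw gametes: CLNW×4, CLNw×4, cLNW×4, cLNw×4
CCLlNnWw gametes: CLNW×2, CLNw×2, CLnW×2, CLnw×2, ClNW×2, ClNw×2, ClnW×2, Clnw×2
CcLLNNWw×CCLlNnWw grid (16·16=256): CCLLNNWW=8 CCLLNNWw=16 CCLLNNww=8 CCLLNnWW=8 CCLLNnWw=16 CCLLNnww=8 CCLlNNWW=8 CCLlNNWw=16 CCLlNNww=8 CCLlNnWW=8 CCLlNnWw=16 CCLlNnww=8 CcLLNNWW=8 CcLLNNWw=16 CcLLNNww=8 CcLLNnWW=8 CcLLNnWw=16 CcLLNnww=8 CcLlNNWW=8 CcLlNNWw=16 CcLlNNww=8 CcLlNnWW=8 CcLlNnWw=16 CcLlNnww=8
CCLlNNWW hits 8/256; gcd=8; 8÷8/256÷8 = 1/32

P(CCLlNNWW) = 1/32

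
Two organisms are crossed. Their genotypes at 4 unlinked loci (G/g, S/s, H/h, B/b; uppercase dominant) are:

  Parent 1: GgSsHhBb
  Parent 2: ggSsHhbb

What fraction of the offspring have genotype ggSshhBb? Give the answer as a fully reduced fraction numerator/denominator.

P(ggSshhBb) = 1/32

GgSsHhBb gametes: GSHB×1, GSHb×1, GShB×1, GShb×1, GsHB×1, GsHb×1, GshB×1, Gshb×1, gSHB×1, gSHb×1, gShB×1, gShb×1, gsHB×1, gsHb×1, gshB×1, gshb×1
ggSsHhbb gametes: gSHb×4, gShb×4, gsHb×4, gshb×4
GgSsHhBb×ggSsHhbb grid (16·16=256): GgSSHHBb=4 GgSSHHbb=4 GgSSHhBb=8 GgSSHhbb=8 GgSShhBb=4 GgSShhbb=4 GgSsHHBb=8 GgSsHHbb=8 GgSsHhBb=16 GgSsHhbb=16 GgSshhBb=8 GgSshhbb=8 GgssHHBb=4 GgssHHbb=4 GgssHhBb=8 GgssHhbb=8 GgsshhBb=4 Ggsshhbb=4 ggSSHHBb=4 ggSSHHbb=4 ggSSHhBb=8 ggSSHhbb=8 ggSShhBb=4 ggSShhbb=4 ggSsHHBb=8 ggSsHHbb=8 ggSsHhBb=16 ggSsHhbb=16 ggSshhBb=8 ggSshhbb=8 ggssHHBb=4 ggssHHbb=4 ggssHhBb=8 ggssHhbb=8 ggsshhBb=4 ggsshhbb=4
ggSshhBb hits 8/256; gcd=8; 8÷8/256÷8 = 1/32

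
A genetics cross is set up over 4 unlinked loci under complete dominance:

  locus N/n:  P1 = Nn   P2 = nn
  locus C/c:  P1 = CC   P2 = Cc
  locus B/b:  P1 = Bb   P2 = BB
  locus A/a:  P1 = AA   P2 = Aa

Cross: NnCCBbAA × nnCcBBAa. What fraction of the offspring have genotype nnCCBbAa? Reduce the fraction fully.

NnCCBbAA gametes: NCBA×4, NCbA×4, nCBA×4, nCbA×4
nnCcBBAa gametes: nCBA×4, nCBa×4, ncBA×4, ncBa×4
NnCCBbAA×nnCcBBAa grid (16·16=256): NnCCBBAA=16 NnCCBBAa=16 NnCCBbAA=16 NnCCBbAa=16 NnCcBBAA=16 NnCcBBAa=16 NnCcBbAA=16 NnCcBbAa=16 nnCCBBAA=16 nnCCBBAa=16 nnCCBbAA=16 nnCCBbAa=16 nnCcBBAA=16 nnCcBBAa=16 nnCcBbAA=16 nnCcBbAa=16
nnCCBbAa hits 16/256; gcd=16; 16÷16/256÷16 = 1/16

P(nnCCBbAa) = 1/16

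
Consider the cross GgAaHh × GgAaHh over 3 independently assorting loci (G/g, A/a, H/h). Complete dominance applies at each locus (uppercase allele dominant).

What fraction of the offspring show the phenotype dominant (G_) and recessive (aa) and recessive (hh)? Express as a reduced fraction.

GgAaHh gametes: GAH×1, GAh×1, GaH×1, Gah×1, gAH×1, gAh×1, gaH×1, gah×1
GgAaHh gametes: GAH×1, GAh×1, GaH×1, Gah×1, gAH×1, gAh×1, gaH×1, gah×1
GgAaHh×GgAaHh grid (8·8=64): GGAAHH=1 GGAAHh=2 GGAAhh=1 GGAaHH=2 GGAaHh=4 GGAahh=2 GGaaHH=1 GGaaHh=2 GGaahh=1 GgAAHH=2 GgAAHh=4 GgAAhh=2 GgAaHH=4 GgAaHh=8 GgAahh=4 GgaaHH=2 GgaaHh=4 Ggaahh=2 ggAAHH=1 ggAAHh=2 ggAAhh=1 ggAaHH=2 ggAaHh=4 ggAahh=2 ggaaHH=1 ggaaHh=2 ggaahh=1
G_ aa hh hits 3/64; gcd=1; 3÷1/64÷1 = 3/64

P(G_ aa hh) = 3/64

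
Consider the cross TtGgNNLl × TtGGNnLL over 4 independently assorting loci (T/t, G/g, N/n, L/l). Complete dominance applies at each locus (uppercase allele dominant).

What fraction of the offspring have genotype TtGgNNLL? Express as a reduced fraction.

TtGgNNLl gametes: TGNL×2, TGNl×2, TgNL×2, TgNl×2, tGNL×2, tGNl×2, tgNL×2, tgNl×2
TtGGNnLL gametes: TGNL×4, TGnL×4, tGNL×4, tGnL×4
TtGgNNLl×TtGGNnLL grid (16·16=256): TTGGNNLL=8 TTGGNNLl=8 TTGGNnLL=8 TTGGNnLl=8 TTGgNNLL=8 TTGgNNLl=8 TTGgNnLL=8 TTGgNnLl=8 TtGGNNLL=16 TtGGNNLl=16 TtGGNnLL=16 TtGGNnLl=16 TtGgNNLL=16 TtGgNNLl=16 TtGgNnLL=16 TtGgNnLl=16 ttGGNNLL=8 ttGGNNLl=8 ttGGNnLL=8 ttGGNnLl=8 ttGgNNLL=8 ttGgNNLl=8 ttGgNnLL=8 ttGgNnLl=8
TtGgNNLL hits 16/256; gcd=16; 16÷16/256÷16 = 1/16

P(TtGgNNLL) = 1/16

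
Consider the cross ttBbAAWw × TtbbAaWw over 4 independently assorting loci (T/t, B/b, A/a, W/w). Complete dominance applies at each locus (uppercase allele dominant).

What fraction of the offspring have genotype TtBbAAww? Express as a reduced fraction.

ttBbAAWw gametes: tBAW×4, tBAw×4, tbAW×4, tbAw×4
TtbbAaWw gametes: TbAW×2, TbAw×2, TbaW×2, Tbaw×2, tbAW×2, tbAw×2, tbaW×2, tbaw×2
ttBbAAWw×TtbbAaWw grid (16·16=256): TtBbAAWW=8 TtBbAAWw=16 TtBbAAww=8 TtBbAaWW=8 TtBbAaWw=16 TtBbAaww=8 TtbbAAWW=8 TtbbAAWw=16 TtbbAAww=8 TtbbAaWW=8 TtbbAaWw=16 TtbbAaww=8 ttBbAAWW=8 ttBbAAWw=16 ttBbAAww=8 ttBbAaWW=8 ttBbAaWw=16 ttBbAaww=8 ttbbAAWW=8 ttbbAAWw=16 ttbbAAww=8 ttbbAaWW=8 ttbbAaWw=16 ttbbAaww=8
TtBbAAww hits 8/256; gcd=8; 8÷8/256÷8 = 1/32

P(TtBbAAww) = 1/32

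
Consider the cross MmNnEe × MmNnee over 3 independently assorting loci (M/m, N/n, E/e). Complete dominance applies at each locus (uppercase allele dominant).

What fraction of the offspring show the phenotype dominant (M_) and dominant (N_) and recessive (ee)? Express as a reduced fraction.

P(M_ N_ ee) = 9/32

MmNnEe gametes: MNE×1, MNe×1, MnE×1, Mne×1, mNE×1, mNe×1, mnE×1, mne×1
MmNnee gametes: MNe×2, Mne×2, mNe×2, mne×2
MmNnEe×MmNnee grid (8·8=64): MMNNEe=2 MMNNee=2 MMNnEe=4 MMNnee=4 MMnnEe=2 MMnnee=2 MmNNEe=4 MmNNee=4 MmNnEe=8 MmNnee=8 MmnnEe=4 Mmnnee=4 mmNNEe=2 mmNNee=2 mmNnEe=4 mmNnee=4 mmnnEe=2 mmnnee=2
M_ N_ ee hits 18/64; gcd=2; 18÷2/64÷2 = 9/32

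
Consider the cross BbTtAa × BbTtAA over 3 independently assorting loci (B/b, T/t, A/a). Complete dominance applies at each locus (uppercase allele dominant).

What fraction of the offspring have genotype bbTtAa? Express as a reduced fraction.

BbTtAa gametes: BTA×1, BTa×1, BtA×1, Bta×1, bTA×1, bTa×1, btA×1, bta×1
BbTtAA gametes: BTA×2, BtA×2, bTA×2, btA×2
BbTtAa×BbTtAA grid (8·8=64): BBTTAA=2 BBTTAa=2 BBTtAA=4 BBTtAa=4 BBttAA=2 BBttAa=2 BbTTAA=4 BbTTAa=4 BbTtAA=8 BbTtAa=8 BbttAA=4 BbttAa=4 bbTTAA=2 bbTTAa=2 bbTtAA=4 bbTtAa=4 bbttAA=2 bbttAa=2
bbTtAa hits 4/64; gcd=4; 4÷4/64÷4 = 1/16

P(bbTtAa) = 1/16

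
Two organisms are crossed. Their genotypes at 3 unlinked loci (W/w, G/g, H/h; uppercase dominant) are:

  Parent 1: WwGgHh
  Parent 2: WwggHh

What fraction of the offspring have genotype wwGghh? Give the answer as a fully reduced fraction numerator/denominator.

WwGgHh gametes: WGH×1, WGh×1, WgH×1, Wgh×1, wGH×1, wGh×1, wgH×1, wgh×1
WwggHh gametes: WgH×2, Wgh×2, wgH×2, wgh×2
WwGgHh×WwggHh grid (8·8=64): WWGgHH=2 WWGgHh=4 WWGghh=2 WWggHH=2 WWggHh=4 WWgghh=2 WwGgHH=4 WwGgHh=8 WwGghh=4 WwggHH=4 WwggHh=8 Wwgghh=4 wwGgHH=2 wwGgHh=4 wwGghh=2 wwggHH=2 wwggHh=4 wwgghh=2
wwGghh hits 2/64; gcd=2; 2÷2/64÷2 = 1/32

P(wwGghh) = 1/32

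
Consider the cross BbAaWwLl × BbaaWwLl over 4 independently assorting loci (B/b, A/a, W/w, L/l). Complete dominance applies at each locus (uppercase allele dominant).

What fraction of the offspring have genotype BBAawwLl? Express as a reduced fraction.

P(BBAawwLl) = 1/64

BbAaWwLl gametes: BAWL×1, BAWl×1, BAwL×1, BAwl×1, BaWL×1, BaWl×1, BawL×1, Bawl×1, bAWL×1, bAWl×1, bAwL×1, bAwl×1, baWL×1, baWl×1, bawL×1, bawl×1
BbaaWwLl gametes: BaWL×2, BaWl×2, BawL×2, Bawl×2, baWL×2, baWl×2, bawL×2, bawl×2
BbAaWwLl×BbaaWwLl grid (16·16=256): BBAaWWLL=2 BBAaWWLl=4 BBAaWWll=2 BBAaWwLL=4 BBAaWwLl=8 BBAaWwll=4 BBAawwLL=2 BBAawwLl=4 BBAawwll=2 BBaaWWLL=2 BBaaWWLl=4 BBaaWWll=2 BBaaWwLL=4 BBaaWwLl=8 BBaaWwll=4 BBaawwLL=2 BBaawwLl=4 BBaawwll=2 BbAaWWLL=4 BbAaWWLl=8 BbAaWWll=4 BbAaWwLL=8 BbAaWwLl=16 BbAaWwll=8 BbAawwLL=4 BbAawwLl=8 BbAawwll=4 BbaaWWLL=4 BbaaWWLl=8 BbaaWWll=4 BbaaWwLL=8 BbaaWwLl=16 BbaaWwll=8 BbaawwLL=4 BbaawwLl=8 Bbaawwll=4 bbAaWWLL=2 bbAaWWLl=4 bbAaWWll=2 bbAaWwLL=4 bbAaWwLl=8 bbAaWwll=4 bbAawwLL=2 bbAawwLl=4 bbAawwll=2 bbaaWWLL=2 bbaaWWLl=4 bbaaWWll=2 bbaaWwLL=4 bbaaWwLl=8 bbaaWwll=4 bbaawwLL=2 bbaawwLl=4 bbaawwll=2
BBAawwLl hits 4/256; gcd=4; 4÷4/256÷4 = 1/64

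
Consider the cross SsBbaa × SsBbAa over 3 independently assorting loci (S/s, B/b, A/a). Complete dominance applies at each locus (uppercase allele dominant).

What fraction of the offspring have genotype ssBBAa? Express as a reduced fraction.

SsBbaa gametes: SBa×2, Sba×2, sBa×2, sba×2
SsBbAa gametes: SBA×1, SBa×1, SbA×1, Sba×1, sBA×1, sBa×1, sbA×1, sba×1
SsBbaa×SsBbAa grid (8·8=64): SSBBAa=2 SSBBaa=2 SSBbAa=4 SSBbaa=4 SSbbAa=2 SSbbaa=2 SsBBAa=4 SsBBaa=4 SsBbAa=8 SsBbaa=8 SsbbAa=4 Ssbbaa=4 ssBBAa=2 ssBBaa=2 ssBbAa=4 ssBbaa=4 ssbbAa=2 ssbbaa=2
ssBBAa hits 2/64; gcd=2; 2÷2/64÷2 = 1/32

P(ssBBAa) = 1/32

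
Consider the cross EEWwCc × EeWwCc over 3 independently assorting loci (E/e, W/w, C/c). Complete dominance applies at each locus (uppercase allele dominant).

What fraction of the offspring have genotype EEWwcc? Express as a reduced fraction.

P(EEWwcc) = 1/16

EEWwCc gametes: EWC×2, EWc×2, EwC×2, Ewc×2
EeWwCc gametes: EWC×1, EWc×1, EwC×1, Ewc×1, eWC×1, eWc×1, ewC×1, ewc×1
EEWwCc×EeWwCc grid (8·8=64): EEWWCC=2 EEWWCc=4 EEWWcc=2 EEWwCC=4 EEWwCc=8 EEWwcc=4 EEwwCC=2 EEwwCc=4 EEwwcc=2 EeWWCC=2 EeWWCc=4 EeWWcc=2 EeWwCC=4 EeWwCc=8 EeWwcc=4 EewwCC=2 EewwCc=4 Eewwcc=2
EEWwcc hits 4/64; gcd=4; 4÷4/64÷4 = 1/16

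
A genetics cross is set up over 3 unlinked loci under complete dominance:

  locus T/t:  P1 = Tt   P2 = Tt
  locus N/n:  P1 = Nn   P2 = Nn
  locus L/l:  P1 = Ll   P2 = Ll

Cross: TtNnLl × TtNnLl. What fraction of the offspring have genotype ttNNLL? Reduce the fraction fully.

TtNnLl gametes: TNL×1, TNl×1, TnL×1, Tnl×1, tNL×1, tNl×1, tnL×1, tnl×1
TtNnLl gametes: TNL×1, TNl×1, TnL×1, Tnl×1, tNL×1, tNl×1, tnL×1, tnl×1
TtNnLl×TtNnLl grid (8·8=64): TTNNLL=1 TTNNLl=2 TTNNll=1 TTNnLL=2 TTNnLl=4 TTNnll=2 TTnnLL=1 TTnnLl=2 TTnnll=1 TtNNLL=2 TtNNLl=4 TtNNll=2 TtNnLL=4 TtNnLl=8 TtNnll=4 TtnnLL=2 TtnnLl=4 Ttnnll=2 ttNNLL=1 ttNNLl=2 ttNNll=1 ttNnLL=2 ttNnLl=4 ttNnll=2 ttnnLL=1 ttnnLl=2 ttnnll=1
ttNNLL hits 1/64; gcd=1; 1÷1/64÷1 = 1/64

P(ttNNLL) = 1/64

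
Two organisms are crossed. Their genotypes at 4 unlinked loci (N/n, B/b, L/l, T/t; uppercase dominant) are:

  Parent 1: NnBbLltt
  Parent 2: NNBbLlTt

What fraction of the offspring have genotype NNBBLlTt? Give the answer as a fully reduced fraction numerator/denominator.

NnBbLltt gametes: NBLt×2, NBlt×2, NbLt×2, Nblt×2, nBLt×2, nBlt×2, nbLt×2, nblt×2
NNBbLlTt gametes: NBLT×2, NBLt×2, NBlT×2, NBlt×2, NbLT×2, NbLt×2, NblT×2, Nblt×2
NnBbLltt×NNBbLlTt grid (16·16=256): NNBBLLTt=4 NNBBLLtt=4 NNBBLlTt=8 NNBBLltt=8 NNBBllTt=4 NNBBlltt=4 NNBbLLTt=8 NNBbLLtt=8 NNBbLlTt=16 NNBbLltt=16 NNBbllTt=8 NNBblltt=8 NNbbLLTt=4 NNbbLLtt=4 NNbbLlTt=8 NNbbLltt=8 NNbbllTt=4 NNbblltt=4 NnBBLLTt=4 NnBBLLtt=4 NnBBLlTt=8 NnBBLltt=8 NnBBllTt=4 NnBBlltt=4 NnBbLLTt=8 NnBbLLtt=8 NnBbLlTt=16 NnBbLltt=16 NnBbllTt=8 NnBblltt=8 NnbbLLTt=4 NnbbLLtt=4 NnbbLlTt=8 NnbbLltt=8 NnbbllTt=4 Nnbblltt=4
NNBBLlTt hits 8/256; gcd=8; 8÷8/256÷8 = 1/32

P(NNBBLlTt) = 1/32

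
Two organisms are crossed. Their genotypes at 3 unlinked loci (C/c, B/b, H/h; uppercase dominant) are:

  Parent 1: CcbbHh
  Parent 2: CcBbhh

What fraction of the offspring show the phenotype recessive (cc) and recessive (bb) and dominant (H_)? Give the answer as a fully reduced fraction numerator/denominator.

CcbbHh gametes: CbH×2, Cbh×2, cbH×2, cbh×2
CcBbhh gametes: CBh×2, Cbh×2, cBh×2, cbh×2
CcbbHh×CcBbhh grid (8·8=64): CCBbHh=4 CCBbhh=4 CCbbHh=4 CCbbhh=4 CcBbHh=8 CcBbhh=8 CcbbHh=8 Ccbbhh=8 ccBbHh=4 ccBbhh=4 ccbbHh=4 ccbbhh=4
cc bb H_ hits 4/64; gcd=4; 4÷4/64÷4 = 1/16

P(cc bb H_) = 1/16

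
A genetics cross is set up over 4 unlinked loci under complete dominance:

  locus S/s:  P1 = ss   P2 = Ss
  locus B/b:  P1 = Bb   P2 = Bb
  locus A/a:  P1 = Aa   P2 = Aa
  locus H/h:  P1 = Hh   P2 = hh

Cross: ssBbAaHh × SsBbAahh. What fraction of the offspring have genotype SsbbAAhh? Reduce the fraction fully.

ssBbAaHh gametes: sBAH×2, sBAh×2, sBaH×2, sBah×2, sbAH×2, sbAh×2, sbaH×2, sbah×2
SsBbAahh gametes: SBAh×2, SBah×2, SbAh×2, Sbah×2, sBAh×2, sBah×2, sbAh×2, sbah×2
ssBbAaHh×SsBbAahh grid (16·16=256): SsBBAAHh=4 SsBBAAhh=4 SsBBAaHh=8 SsBBAahh=8 SsBBaaHh=4 SsBBaahh=4 SsBbAAHh=8 SsBbAAhh=8 SsBbAaHh=16 SsBbAahh=16 SsBbaaHh=8 SsBbaahh=8 SsbbAAHh=4 SsbbAAhh=4 SsbbAaHh=8 SsbbAahh=8 SsbbaaHh=4 Ssbbaahh=4 ssBBAAHh=4 ssBBAAhh=4 ssBBAaHh=8 ssBBAahh=8 ssBBaaHh=4 ssBBaahh=4 ssBbAAHh=8 ssBbAAhh=8 ssBbAaHh=16 ssBbAahh=16 ssBbaaHh=8 ssBbaahh=8 ssbbAAHh=4 ssbbAAhh=4 ssbbAaHh=8 ssbbAahh=8 ssbbaaHh=4 ssbbaahh=4
SsbbAAhh hits 4/256; gcd=4; 4÷4/256÷4 = 1/64

P(SsbbAAhh) = 1/64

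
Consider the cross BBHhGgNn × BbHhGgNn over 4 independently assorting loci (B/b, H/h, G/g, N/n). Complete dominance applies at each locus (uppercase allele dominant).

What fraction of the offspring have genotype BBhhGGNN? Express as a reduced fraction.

P(BBhhGGNN) = 1/128

BBHhGgNn gametes: BHGN×2, BHGn×2, BHgN×2, BHgn×2, BhGN×2, BhGn×2, BhgN×2, Bhgn×2
BbHhGgNn gametes: BHGN×1, BHGn×1, BHgN×1, BHgn×1, BhGN×1, BhGn×1, BhgN×1, Bhgn×1, bHGN×1, bHGn×1, bHgN×1, bHgn×1, bhGN×1, bhGn×1, bhgN×1, bhgn×1
BBHhGgNn×BbHhGgNn grid (16·16=256): BBHHGGNN=2 BBHHGGNn=4 BBHHGGnn=2 BBHHGgNN=4 BBHHGgNn=8 BBHHGgnn=4 BBHHggNN=2 BBHHggNn=4 BBHHggnn=2 BBHhGGNN=4 BBHhGGNn=8 BBHhGGnn=4 BBHhGgNN=8 BBHhGgNn=16 BBHhGgnn=8 BBHhggNN=4 BBHhggNn=8 BBHhggnn=4 BBhhGGNN=2 BBhhGGNn=4 BBhhGGnn=2 BBhhGgNN=4 BBhhGgNn=8 BBhhGgnn=4 BBhhggNN=2 BBhhggNn=4 BBhhggnn=2 BbHHGGNN=2 BbHHGGNn=4 BbHHGGnn=2 BbHHGgNN=4 BbHHGgNn=8 BbHHGgnn=4 BbHHggNN=2 BbHHggNn=4 BbHHggnn=2 BbHhGGNN=4 BbHhGGNn=8 BbHhGGnn=4 BbHhGgNN=8 BbHhGgNn=16 BbHhGgnn=8 BbHhggNN=4 BbHhggNn=8 BbHhggnn=4 BbhhGGNN=2 BbhhGGNn=4 BbhhGGnn=2 BbhhGgNN=4 BbhhGgNn=8 BbhhGgnn=4 BbhhggNN=2 BbhhggNn=4 Bbhhggnn=2
BBhhGGNN hits 2/256; gcd=2; 2÷2/256÷2 = 1/128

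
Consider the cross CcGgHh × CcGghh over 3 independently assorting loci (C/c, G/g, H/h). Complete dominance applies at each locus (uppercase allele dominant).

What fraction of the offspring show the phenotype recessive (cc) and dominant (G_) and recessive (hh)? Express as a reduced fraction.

P(cc G_ hh) = 3/32

CcGgHh gametes: CGH×1, CGh×1, CgH×1, Cgh×1, cGH×1, cGh×1, cgH×1, cgh×1
CcGghh gametes: CGh×2, Cgh×2, cGh×2, cgh×2
CcGgHh×CcGghh grid (8·8=64): CCGGHh=2 CCGGhh=2 CCGgHh=4 CCGghh=4 CCggHh=2 CCgghh=2 CcGGHh=4 CcGGhh=4 CcGgHh=8 CcGghh=8 CcggHh=4 Ccgghh=4 ccGGHh=2 ccGGhh=2 ccGgHh=4 ccGghh=4 ccggHh=2 ccgghh=2
cc G_ hh hits 6/64; gcd=2; 6÷2/64÷2 = 3/32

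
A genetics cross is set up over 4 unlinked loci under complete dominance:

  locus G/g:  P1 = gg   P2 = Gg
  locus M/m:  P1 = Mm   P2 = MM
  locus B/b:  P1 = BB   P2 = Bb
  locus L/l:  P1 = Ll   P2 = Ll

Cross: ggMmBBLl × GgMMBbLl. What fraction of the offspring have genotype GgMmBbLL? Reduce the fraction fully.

P(GgMmBbLL) = 1/32

ggMmBBLl gametes: gMBL×4, gMBl×4, gmBL×4, gmBl×4
GgMMBbLl gametes: GMBL×2, GMBl×2, GMbL×2, GMbl×2, gMBL×2, gMBl×2, gMbL×2, gMbl×2
ggMmBBLl×GgMMBbLl grid (16·16=256): GgMMBBLL=8 GgMMBBLl=16 GgMMBBll=8 GgMMBbLL=8 GgMMBbLl=16 GgMMBbll=8 GgMmBBLL=8 GgMmBBLl=16 GgMmBBll=8 GgMmBbLL=8 GgMmBbLl=16 GgMmBbll=8 ggMMBBLL=8 ggMMBBLl=16 ggMMBBll=8 ggMMBbLL=8 ggMMBbLl=16 ggMMBbll=8 ggMmBBLL=8 ggMmBBLl=16 ggMmBBll=8 ggMmBbLL=8 ggMmBbLl=16 ggMmBbll=8
GgMmBbLL hits 8/256; gcd=8; 8÷8/256÷8 = 1/32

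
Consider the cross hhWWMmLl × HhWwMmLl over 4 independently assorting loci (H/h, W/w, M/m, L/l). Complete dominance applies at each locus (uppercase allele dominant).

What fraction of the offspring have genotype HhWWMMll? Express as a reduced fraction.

P(HhWWMMll) = 1/64

hhWWMmLl gametes: hWML×4, hWMl×4, hWmL×4, hWml×4
HhWwMmLl gametes: HWML×1, HWMl×1, HWmL×1, HWml×1, HwML×1, HwMl×1, HwmL×1, Hwml×1, hWML×1, hWMl×1, hWmL×1, hWml×1, hwML×1, hwMl×1, hwmL×1, hwml×1
hhWWMmLl×HhWwMmLl grid (16·16=256): HhWWMMLL=4 HhWWMMLl=8 HhWWMMll=4 HhWWMmLL=8 HhWWMmLl=16 HhWWMmll=8 HhWWmmLL=4 HhWWmmLl=8 HhWWmmll=4 HhWwMMLL=4 HhWwMMLl=8 HhWwMMll=4 HhWwMmLL=8 HhWwMmLl=16 HhWwMmll=8 HhWwmmLL=4 HhWwmmLl=8 HhWwmmll=4 hhWWMMLL=4 hhWWMMLl=8 hhWWMMll=4 hhWWMmLL=8 hhWWMmLl=16 hhWWMmll=8 hhWWmmLL=4 hhWWmmLl=8 hhWWmmll=4 hhWwMMLL=4 hhWwMMLl=8 hhWwMMll=4 hhWwMmLL=8 hhWwMmLl=16 hhWwMmll=8 hhWwmmLL=4 hhWwmmLl=8 hhWwmmll=4
HhWWMMll hits 4/256; gcd=4; 4÷4/256÷4 = 1/64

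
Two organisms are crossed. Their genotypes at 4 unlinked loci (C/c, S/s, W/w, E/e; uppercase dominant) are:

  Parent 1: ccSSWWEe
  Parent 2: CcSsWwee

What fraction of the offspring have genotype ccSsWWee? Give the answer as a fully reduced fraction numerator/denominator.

ccSSWWEe gametes: cSWE×8, cSWe×8
CcSsWwee gametes: CSWe×2, CSwe×2, CsWe×2, Cswe×2, cSWe×2, cSwe×2, csWe×2, cswe×2
ccSSWWEe×CcSsWwee grid (16·16=256): CcSSWWEe=16 CcSSWWee=16 CcSSWwEe=16 CcSSWwee=16 CcSsWWEe=16 CcSsWWee=16 CcSsWwEe=16 CcSsWwee=16 ccSSWWEe=16 ccSSWWee=16 ccSSWwEe=16 ccSSWwee=16 ccSsWWEe=16 ccSsWWee=16 ccSsWwEe=16 ccSsWwee=16
ccSsWWee hits 16/256; gcd=16; 16÷16/256÷16 = 1/16

P(ccSsWWee) = 1/16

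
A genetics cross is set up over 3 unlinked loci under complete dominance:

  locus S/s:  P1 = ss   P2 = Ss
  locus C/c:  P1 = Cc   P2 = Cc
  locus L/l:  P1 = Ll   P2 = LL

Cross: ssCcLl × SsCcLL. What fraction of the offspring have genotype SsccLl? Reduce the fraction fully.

P(SsccLl) = 1/16

ssCcLl gametes: sCL×2, sCl×2, scL×2, scl×2
SsCcLL gametes: SCL×2, ScL×2, sCL×2, scL×2
ssCcLl×SsCcLL grid (8·8=64): SsCCLL=4 SsCCLl=4 SsCcLL=8 SsCcLl=8 SsccLL=4 SsccLl=4 ssCCLL=4 ssCCLl=4 ssCcLL=8 ssCcLl=8 ssccLL=4 ssccLl=4
SsccLl hits 4/64; gcd=4; 4÷4/64÷4 = 1/16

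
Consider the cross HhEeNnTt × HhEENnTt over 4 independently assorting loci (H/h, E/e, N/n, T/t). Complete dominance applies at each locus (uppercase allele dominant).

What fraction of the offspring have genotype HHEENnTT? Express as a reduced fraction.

P(HHEENnTT) = 1/64

HhEeNnTt gametes: HENT×1, HENt×1, HEnT×1, HEnt×1, HeNT×1, HeNt×1, HenT×1, Hent×1, hENT×1, hENt×1, hEnT×1, hEnt×1, heNT×1, heNt×1, henT×1, hent×1
HhEENnTt gametes: HENT×2, HENt×2, HEnT×2, HEnt×2, hENT×2, hENt×2, hEnT×2, hEnt×2
HhEeNnTt×HhEENnTt grid (16·16=256): HHEENNTT=2 HHEENNTt=4 HHEENNtt=2 HHEENnTT=4 HHEENnTt=8 HHEENntt=4 HHEEnnTT=2 HHEEnnTt=4 HHEEnntt=2 HHEeNNTT=2 HHEeNNTt=4 HHEeNNtt=2 HHEeNnTT=4 HHEeNnTt=8 HHEeNntt=4 HHEennTT=2 HHEennTt=4 HHEenntt=2 HhEENNTT=4 HhEENNTt=8 HhEENNtt=4 HhEENnTT=8 HhEENnTt=16 HhEENntt=8 HhEEnnTT=4 HhEEnnTt=8 HhEEnntt=4 HhEeNNTT=4 HhEeNNTt=8 HhEeNNtt=4 HhEeNnTT=8 HhEeNnTt=16 HhEeNntt=8 HhEennTT=4 HhEennTt=8 HhEenntt=4 hhEENNTT=2 hhEENNTt=4 hhEENNtt=2 hhEENnTT=4 hhEENnTt=8 hhEENntt=4 hhEEnnTT=2 hhEEnnTt=4 hhEEnntt=2 hhEeNNTT=2 hhEeNNTt=4 hhEeNNtt=2 hhEeNnTT=4 hhEeNnTt=8 hhEeNntt=4 hhEennTT=2 hhEennTt=4 hhEenntt=2
HHEENnTT hits 4/256; gcd=4; 4÷4/256÷4 = 1/64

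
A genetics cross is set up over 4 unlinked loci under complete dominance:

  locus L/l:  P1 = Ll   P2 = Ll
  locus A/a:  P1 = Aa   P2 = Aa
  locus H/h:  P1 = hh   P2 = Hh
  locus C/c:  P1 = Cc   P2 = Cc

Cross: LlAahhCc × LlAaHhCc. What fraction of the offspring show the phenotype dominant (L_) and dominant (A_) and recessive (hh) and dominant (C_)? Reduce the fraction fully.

P(L_ A_ hh C_) = 27/128

LlAahhCc gametes: LAhC×2, LAhc×2, LahC×2, Lahc×2, lAhC×2, lAhc×2, lahC×2, lahc×2
LlAaHhCc gametes: LAHC×1, LAHc×1, LAhC×1, LAhc×1, LaHC×1, LaHc×1, LahC×1, Lahc×1, lAHC×1, lAHc×1, lAhC×1, lAhc×1, laHC×1, laHc×1, lahC×1, lahc×1
LlAahhCc×LlAaHhCc grid (16·16=256): LLAAHhCC=2 LLAAHhCc=4 LLAAHhcc=2 LLAAhhCC=2 LLAAhhCc=4 LLAAhhcc=2 LLAaHhCC=4 LLAaHhCc=8 LLAaHhcc=4 LLAahhCC=4 LLAahhCc=8 LLAahhcc=4 LLaaHhCC=2 LLaaHhCc=4 LLaaHhcc=2 LLaahhCC=2 LLaahhCc=4 LLaahhcc=2 LlAAHhCC=4 LlAAHhCc=8 LlAAHhcc=4 LlAAhhCC=4 LlAAhhCc=8 LlAAhhcc=4 LlAaHhCC=8 LlAaHhCc=16 LlAaHhcc=8 LlAahhCC=8 LlAahhCc=16 LlAahhcc=8 LlaaHhCC=4 LlaaHhCc=8 LlaaHhcc=4 LlaahhCC=4 LlaahhCc=8 Llaahhcc=4 llAAHhCC=2 llAAHhCc=4 llAAHhcc=2 llAAhhCC=2 llAAhhCc=4 llAAhhcc=2 llAaHhCC=4 llAaHhCc=8 llAaHhcc=4 llAahhCC=4 llAahhCc=8 llAahhcc=4 llaaHhCC=2 llaaHhCc=4 llaaHhcc=2 llaahhCC=2 llaahhCc=4 llaahhcc=2
L_ A_ hh C_ hits 54/256; gcd=2; 54÷2/256÷2 = 27/128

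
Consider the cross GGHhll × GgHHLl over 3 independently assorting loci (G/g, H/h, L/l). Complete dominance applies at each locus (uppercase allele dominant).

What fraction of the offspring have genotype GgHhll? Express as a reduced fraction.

GGHhll gametes: GHl×4, Ghl×4
GgHHLl gametes: GHL×2, GHl×2, gHL×2, gHl×2
GGHhll×GgHHLl grid (8·8=64): GGHHLl=8 GGHHll=8 GGHhLl=8 GGHhll=8 GgHHLl=8 GgHHll=8 GgHhLl=8 GgHhll=8
GgHhll hits 8/64; gcd=8; 8÷8/64÷8 = 1/8

P(GgHhll) = 1/8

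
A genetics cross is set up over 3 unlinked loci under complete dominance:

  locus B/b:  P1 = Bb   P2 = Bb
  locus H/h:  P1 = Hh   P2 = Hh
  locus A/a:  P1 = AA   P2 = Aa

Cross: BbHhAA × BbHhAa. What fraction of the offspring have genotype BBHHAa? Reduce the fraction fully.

BbHhAA gametes: BHA×2, BhA×2, bHA×2, bhA×2
BbHhAa gametes: BHA×1, BHa×1, BhA×1, Bha×1, bHA×1, bHa×1, bhA×1, bha×1
BbHhAA×BbHhAa grid (8·8=64): BBHHAA=2 BBHHAa=2 BBHhAA=4 BBHhAa=4 BBhhAA=2 BBhhAa=2 BbHHAA=4 BbHHAa=4 BbHhAA=8 BbHhAa=8 BbhhAA=4 BbhhAa=4 bbHHAA=2 bbHHAa=2 bbHhAA=4 bbHhAa=4 bbhhAA=2 bbhhAa=2
BBHHAa hits 2/64; gcd=2; 2÷2/64÷2 = 1/32

P(BBHHAa) = 1/32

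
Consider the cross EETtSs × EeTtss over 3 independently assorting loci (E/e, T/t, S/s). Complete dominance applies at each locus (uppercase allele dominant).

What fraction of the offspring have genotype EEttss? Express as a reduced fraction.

EETtSs gametes: ETS×2, ETs×2, EtS×2, Ets×2
EeTtss gametes: ETs×2, Ets×2, eTs×2, ets×2
EETtSs×EeTtss grid (8·8=64): EETTSs=4 EETTss=4 EETtSs=8 EETtss=8 EEttSs=4 EEttss=4 EeTTSs=4 EeTTss=4 EeTtSs=8 EeTtss=8 EettSs=4 Eettss=4
EEttss hits 4/64; gcd=4; 4÷4/64÷4 = 1/16

P(EEttss) = 1/16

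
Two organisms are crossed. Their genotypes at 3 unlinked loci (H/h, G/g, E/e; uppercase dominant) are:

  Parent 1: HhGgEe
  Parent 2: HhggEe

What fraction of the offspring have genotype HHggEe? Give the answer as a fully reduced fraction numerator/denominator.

HhGgEe gametes: HGE×1, HGe×1, HgE×1, Hge×1, hGE×1, hGe×1, hgE×1, hge×1
HhggEe gametes: HgE×2, Hge×2, hgE×2, hge×2
HhGgEe×HhggEe grid (8·8=64): HHGgEE=2 HHGgEe=4 HHGgee=2 HHggEE=2 HHggEe=4 HHggee=2 HhGgEE=4 HhGgEe=8 HhGgee=4 HhggEE=4 HhggEe=8 Hhggee=4 hhGgEE=2 hhGgEe=4 hhGgee=2 hhggEE=2 hhggEe=4 hhggee=2
HHggEe hits 4/64; gcd=4; 4÷4/64÷4 = 1/16

P(HHggEe) = 1/16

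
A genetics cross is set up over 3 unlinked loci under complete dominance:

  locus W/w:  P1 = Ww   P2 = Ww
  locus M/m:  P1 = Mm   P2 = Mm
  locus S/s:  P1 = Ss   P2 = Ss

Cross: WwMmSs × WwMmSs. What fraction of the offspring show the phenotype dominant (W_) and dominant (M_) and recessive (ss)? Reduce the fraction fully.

WwMmSs gametes: WMS×1, WMs×1, WmS×1, Wms×1, wMS×1, wMs×1, wmS×1, wms×1
WwMmSs gametes: WMS×1, WMs×1, WmS×1, Wms×1, wMS×1, wMs×1, wmS×1, wms×1
WwMmSs×WwMmSs grid (8·8=64): WWMMSS=1 WWMMSs=2 WWMMss=1 WWMmSS=2 WWMmSs=4 WWMmss=2 WWmmSS=1 WWmmSs=2 WWmmss=1 WwMMSS=2 WwMMSs=4 WwMMss=2 WwMmSS=4 WwMmSs=8 WwMmss=4 WwmmSS=2 WwmmSs=4 Wwmmss=2 wwMMSS=1 wwMMSs=2 wwMMss=1 wwMmSS=2 wwMmSs=4 wwMmss=2 wwmmSS=1 wwmmSs=2 wwmmss=1
W_ M_ ss hits 9/64; gcd=1; 9÷1/64÷1 = 9/64

P(W_ M_ ss) = 9/64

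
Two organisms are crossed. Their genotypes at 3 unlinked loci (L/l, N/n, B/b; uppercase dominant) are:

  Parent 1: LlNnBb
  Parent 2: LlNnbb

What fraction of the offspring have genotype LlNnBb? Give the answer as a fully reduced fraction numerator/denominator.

LlNnBb gametes: LNB×1, LNb×1, LnB×1, Lnb×1, lNB×1, lNb×1, lnB×1, lnb×1
LlNnbb gametes: LNb×2, Lnb×2, lNb×2, lnb×2
LlNnBb×LlNnbb grid (8·8=64): LLNNBb=2 LLNNbb=2 LLNnBb=4 LLNnbb=4 LLnnBb=2 LLnnbb=2 LlNNBb=4 LlNNbb=4 LlNnBb=8 LlNnbb=8 LlnnBb=4 Llnnbb=4 llNNBb=2 llNNbb=2 llNnBb=4 llNnbb=4 llnnBb=2 llnnbb=2
LlNnBb hits 8/64; gcd=8; 8÷8/64÷8 = 1/8

P(LlNnBb) = 1/8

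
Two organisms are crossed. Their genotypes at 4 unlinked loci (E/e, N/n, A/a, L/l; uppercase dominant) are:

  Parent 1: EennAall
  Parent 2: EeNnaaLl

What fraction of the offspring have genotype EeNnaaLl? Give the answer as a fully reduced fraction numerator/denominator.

EennAall gametes: EnAl×4, Enal×4, enAl×4, enal×4
EeNnaaLl gametes: ENaL×2, ENal×2, EnaL×2, Enal×2, eNaL×2, eNal×2, enaL×2, enal×2
EennAall×EeNnaaLl grid (16·16=256): EENnAaLl=8 EENnAall=8 EENnaaLl=8 EENnaall=8 EEnnAaLl=8 EEnnAall=8 EEnnaaLl=8 EEnnaall=8 EeNnAaLl=16 EeNnAall=16 EeNnaaLl=16 EeNnaall=16 EennAaLl=16 EennAall=16 EennaaLl=16 Eennaall=16 eeNnAaLl=8 eeNnAall=8 eeNnaaLl=8 eeNnaall=8 eennAaLl=8 eennAall=8 eennaaLl=8 eennaall=8
EeNnaaLl hits 16/256; gcd=16; 16÷16/256÷16 = 1/16

P(EeNnaaLl) = 1/16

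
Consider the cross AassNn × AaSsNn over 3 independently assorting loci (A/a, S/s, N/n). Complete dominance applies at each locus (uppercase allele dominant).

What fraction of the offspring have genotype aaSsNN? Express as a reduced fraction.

AassNn gametes: AsN×2, Asn×2, asN×2, asn×2
AaSsNn gametes: ASN×1, ASn×1, AsN×1, Asn×1, aSN×1, aSn×1, asN×1, asn×1
AassNn×AaSsNn grid (8·8=64): AASsNN=2 AASsNn=4 AASsnn=2 AAssNN=2 AAssNn=4 AAssnn=2 AaSsNN=4 AaSsNn=8 AaSsnn=4 AassNN=4 AassNn=8 Aassnn=4 aaSsNN=2 aaSsNn=4 aaSsnn=2 aassNN=2 aassNn=4 aassnn=2
aaSsNN hits 2/64; gcd=2; 2÷2/64÷2 = 1/32

P(aaSsNN) = 1/32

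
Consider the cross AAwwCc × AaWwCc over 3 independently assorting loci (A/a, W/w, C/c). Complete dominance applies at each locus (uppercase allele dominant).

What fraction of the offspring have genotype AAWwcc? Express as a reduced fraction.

AAwwCc gametes: AwC×4, Awc×4
AaWwCc gametes: AWC×1, AWc×1, AwC×1, Awc×1, aWC×1, aWc×1, awC×1, awc×1
AAwwCc×AaWwCc grid (8·8=64): AAWwCC=4 AAWwCc=8 AAWwcc=4 AAwwCC=4 AAwwCc=8 AAwwcc=4 AaWwCC=4 AaWwCc=8 AaWwcc=4 AawwCC=4 AawwCc=8 Aawwcc=4
AAWwcc hits 4/64; gcd=4; 4÷4/64÷4 = 1/16

P(AAWwcc) = 1/16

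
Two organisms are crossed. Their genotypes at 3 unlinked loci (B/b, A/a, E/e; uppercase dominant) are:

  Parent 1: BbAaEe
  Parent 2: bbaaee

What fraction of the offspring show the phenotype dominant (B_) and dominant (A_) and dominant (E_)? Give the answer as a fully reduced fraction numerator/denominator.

P(B_ A_ E_) = 1/8

BbAaEe gametes: BAE×1, BAe×1, BaE×1, Bae×1, bAE×1, bAe×1, baE×1, bae×1
bbaaee gametes: bae×8
BbAaEe×bbaaee grid (8·8=64): BbAaEe=8 BbAaee=8 BbaaEe=8 Bbaaee=8 bbAaEe=8 bbAaee=8 bbaaEe=8 bbaaee=8
B_ A_ E_ hits 8/64; gcd=8; 8÷8/64÷8 = 1/8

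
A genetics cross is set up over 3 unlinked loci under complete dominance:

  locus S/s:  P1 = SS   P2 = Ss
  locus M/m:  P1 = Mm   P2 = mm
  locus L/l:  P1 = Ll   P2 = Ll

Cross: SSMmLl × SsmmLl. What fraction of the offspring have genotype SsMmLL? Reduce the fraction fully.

SSMmLl gametes: SML×2, SMl×2, SmL×2, Sml×2
SsmmLl gametes: SmL×2, Sml×2, smL×2, sml×2
SSMmLl×SsmmLl grid (8·8=64): SSMmLL=4 SSMmLl=8 SSMmll=4 SSmmLL=4 SSmmLl=8 SSmmll=4 SsMmLL=4 SsMmLl=8 SsMmll=4 SsmmLL=4 SsmmLl=8 Ssmmll=4
SsMmLL hits 4/64; gcd=4; 4÷4/64÷4 = 1/16

P(SsMmLL) = 1/16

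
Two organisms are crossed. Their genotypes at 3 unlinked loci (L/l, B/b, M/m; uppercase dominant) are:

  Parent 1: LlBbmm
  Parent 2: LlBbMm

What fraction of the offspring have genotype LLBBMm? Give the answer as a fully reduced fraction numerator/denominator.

P(LLBBMm) = 1/32

LlBbmm gametes: LBm×2, Lbm×2, lBm×2, lbm×2
LlBbMm gametes: LBM×1, LBm×1, LbM×1, Lbm×1, lBM×1, lBm×1, lbM×1, lbm×1
LlBbmm×LlBbMm grid (8·8=64): LLBBMm=2 LLBBmm=2 LLBbMm=4 LLBbmm=4 LLbbMm=2 LLbbmm=2 LlBBMm=4 LlBBmm=4 LlBbMm=8 LlBbmm=8 LlbbMm=4 Llbbmm=4 llBBMm=2 llBBmm=2 llBbMm=4 llBbmm=4 llbbMm=2 llbbmm=2
LLBBMm hits 2/64; gcd=2; 2÷2/64÷2 = 1/32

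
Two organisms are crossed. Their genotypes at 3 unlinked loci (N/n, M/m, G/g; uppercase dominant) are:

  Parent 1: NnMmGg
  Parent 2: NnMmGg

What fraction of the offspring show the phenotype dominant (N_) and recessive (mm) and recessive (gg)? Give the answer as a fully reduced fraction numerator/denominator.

P(N_ mm gg) = 3/64

NnMmGg gametes: NMG×1, NMg×1, NmG×1, Nmg×1, nMG×1, nMg×1, nmG×1, nmg×1
NnMmGg gametes: NMG×1, NMg×1, NmG×1, Nmg×1, nMG×1, nMg×1, nmG×1, nmg×1
NnMmGg×NnMmGg grid (8·8=64): NNMMGG=1 NNMMGg=2 NNMMgg=1 NNMmGG=2 NNMmGg=4 NNMmgg=2 NNmmGG=1 NNmmGg=2 NNmmgg=1 NnMMGG=2 NnMMGg=4 NnMMgg=2 NnMmGG=4 NnMmGg=8 NnMmgg=4 NnmmGG=2 NnmmGg=4 Nnmmgg=2 nnMMGG=1 nnMMGg=2 nnMMgg=1 nnMmGG=2 nnMmGg=4 nnMmgg=2 nnmmGG=1 nnmmGg=2 nnmmgg=1
N_ mm gg hits 3/64; gcd=1; 3÷1/64÷1 = 3/64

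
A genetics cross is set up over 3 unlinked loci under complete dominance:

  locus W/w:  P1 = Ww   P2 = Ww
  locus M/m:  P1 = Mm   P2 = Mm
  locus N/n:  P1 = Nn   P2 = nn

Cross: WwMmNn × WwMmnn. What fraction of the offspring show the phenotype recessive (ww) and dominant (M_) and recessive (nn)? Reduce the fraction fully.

P(ww M_ nn) = 3/32

WwMmNn gametes: WMN×1, WMn×1, WmN×1, Wmn×1, wMN×1, wMn×1, wmN×1, wmn×1
WwMmnn gametes: WMn×2, Wmn×2, wMn×2, wmn×2
WwMmNn×WwMmnn grid (8·8=64): WWMMNn=2 WWMMnn=2 WWMmNn=4 WWMmnn=4 WWmmNn=2 WWmmnn=2 WwMMNn=4 WwMMnn=4 WwMmNn=8 WwMmnn=8 WwmmNn=4 Wwmmnn=4 wwMMNn=2 wwMMnn=2 wwMmNn=4 wwMmnn=4 wwmmNn=2 wwmmnn=2
ww M_ nn hits 6/64; gcd=2; 6÷2/64÷2 = 3/32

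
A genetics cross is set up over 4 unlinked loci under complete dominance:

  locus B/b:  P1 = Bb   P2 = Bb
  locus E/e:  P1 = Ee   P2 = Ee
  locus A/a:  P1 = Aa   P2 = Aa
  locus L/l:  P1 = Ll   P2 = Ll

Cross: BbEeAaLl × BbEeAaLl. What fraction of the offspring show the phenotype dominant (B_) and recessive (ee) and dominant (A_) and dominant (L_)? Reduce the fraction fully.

P(B_ ee A_ L_) = 27/256

BbEeAaLl gametes: BEAL×1, BEAl×1, BEaL×1, BEal×1, BeAL×1, BeAl×1, BeaL×1, Beal×1, bEAL×1, bEAl×1, bEaL×1, bEal×1, beAL×1, beAl×1, beaL×1, beal×1
BbEeAaLl gametes: BEAL×1, BEAl×1, BEaL×1, BEal×1, BeAL×1, BeAl×1, BeaL×1, Beal×1, bEAL×1, bEAl×1, bEaL×1, bEal×1, beAL×1, beAl×1, beaL×1, beal×1
BbEeAaLl×BbEeAaLl grid (16·16=256): BBEEAALL=1 BBEEAALl=2 BBEEAAll=1 BBEEAaLL=2 BBEEAaLl=4 BBEEAall=2 BBEEaaLL=1 BBEEaaLl=2 BBEEaall=1 BBEeAALL=2 BBEeAALl=4 BBEeAAll=2 BBEeAaLL=4 BBEeAaLl=8 BBEeAall=4 BBEeaaLL=2 BBEeaaLl=4 BBEeaall=2 BBeeAALL=1 BBeeAALl=2 BBeeAAll=1 BBeeAaLL=2 BBeeAaLl=4 BBeeAall=2 BBeeaaLL=1 BBeeaaLl=2 BBeeaall=1 BbEEAALL=2 BbEEAALl=4 BbEEAAll=2 BbEEAaLL=4 BbEEAaLl=8 BbEEAall=4 BbEEaaLL=2 BbEEaaLl=4 BbEEaall=2 BbEeAALL=4 BbEeAALl=8 BbEeAAll=4 BbEeAaLL=8 BbEeAaLl=16 BbEeAall=8 BbEeaaLL=4 BbEeaaLl=8 BbEeaall=4 BbeeAALL=2 BbeeAALl=4 BbeeAAll=2 BbeeAaLL=4 BbeeAaLl=8 BbeeAall=4 BbeeaaLL=2 BbeeaaLl=4 Bbeeaall=2 bbEEAALL=1 bbEEAALl=2 bbEEAAll=1 bbEEAaLL=2 bbEEAaLl=4 bbEEAall=2 bbEEaaLL=1 bbEEaaLl=2 bbEEaall=1 bbEeAALL=2 bbEeAALl=4 bbEeAAll=2 bbEeAaLL=4 bbEeAaLl=8 bbEeAall=4 bbEeaaLL=2 bbEeaaLl=4 bbEeaall=2 bbeeAALL=1 bbeeAALl=2 bbeeAAll=1 bbeeAaLL=2 bbeeAaLl=4 bbeeAall=2 bbeeaaLL=1 bbeeaaLl=2 bbeeaall=1
B_ ee A_ L_ hits 27/256; gcd=1; 27÷1/256÷1 = 27/256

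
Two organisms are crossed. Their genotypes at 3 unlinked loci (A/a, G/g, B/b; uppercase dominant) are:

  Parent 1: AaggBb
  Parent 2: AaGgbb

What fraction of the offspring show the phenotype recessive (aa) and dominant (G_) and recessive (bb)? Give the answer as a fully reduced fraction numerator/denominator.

P(aa G_ bb) = 1/16

AaggBb gametes: AgB×2, Agb×2, agB×2, agb×2
AaGgbb gametes: AGb×2, Agb×2, aGb×2, agb×2
AaggBb×AaGgbb grid (8·8=64): AAGgBb=4 AAGgbb=4 AAggBb=4 AAggbb=4 AaGgBb=8 AaGgbb=8 AaggBb=8 Aaggbb=8 aaGgBb=4 aaGgbb=4 aaggBb=4 aaggbb=4
aa G_ bb hits 4/64; gcd=4; 4÷4/64÷4 = 1/16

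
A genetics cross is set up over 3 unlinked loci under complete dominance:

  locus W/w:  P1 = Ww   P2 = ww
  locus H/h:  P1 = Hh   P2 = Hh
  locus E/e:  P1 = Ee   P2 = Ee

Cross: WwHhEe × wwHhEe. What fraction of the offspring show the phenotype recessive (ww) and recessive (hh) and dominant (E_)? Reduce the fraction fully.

P(ww hh E_) = 3/32

WwHhEe gametes: WHE×1, WHe×1, WhE×1, Whe×1, wHE×1, wHe×1, whE×1, whe×1
wwHhEe gametes: wHE×2, wHe×2, whE×2, whe×2
WwHhEe×wwHhEe grid (8·8=64): WwHHEE=2 WwHHEe=4 WwHHee=2 WwHhEE=4 WwHhEe=8 WwHhee=4 WwhhEE=2 WwhhEe=4 Wwhhee=2 wwHHEE=2 wwHHEe=4 wwHHee=2 wwHhEE=4 wwHhEe=8 wwHhee=4 wwhhEE=2 wwhhEe=4 wwhhee=2
ww hh E_ hits 6/64; gcd=2; 6÷2/64÷2 = 3/32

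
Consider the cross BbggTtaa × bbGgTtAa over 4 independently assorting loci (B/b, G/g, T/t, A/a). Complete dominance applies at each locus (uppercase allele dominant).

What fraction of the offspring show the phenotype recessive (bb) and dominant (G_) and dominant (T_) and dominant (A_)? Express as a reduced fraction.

BbggTtaa gametes: BgTa×4, Bgta×4, bgTa×4, bgta×4
bbGgTtAa gametes: bGTA×2, bGTa×2, bGtA×2, bGta×2, bgTA×2, bgTa×2, bgtA×2, bgta×2
BbggTtaa×bbGgTtAa grid (16·16=256): BbGgTTAa=8 BbGgTTaa=8 BbGgTtAa=16 BbGgTtaa=16 BbGgttAa=8 BbGgttaa=8 BbggTTAa=8 BbggTTaa=8 BbggTtAa=16 BbggTtaa=16 BbggttAa=8 Bbggttaa=8 bbGgTTAa=8 bbGgTTaa=8 bbGgTtAa=16 bbGgTtaa=16 bbGgttAa=8 bbGgttaa=8 bbggTTAa=8 bbggTTaa=8 bbggTtAa=16 bbggTtaa=16 bbggttAa=8 bbggttaa=8
bb G_ T_ A_ hits 24/256; gcd=8; 24÷8/256÷8 = 3/32

P(bb G_ T_ A_) = 3/32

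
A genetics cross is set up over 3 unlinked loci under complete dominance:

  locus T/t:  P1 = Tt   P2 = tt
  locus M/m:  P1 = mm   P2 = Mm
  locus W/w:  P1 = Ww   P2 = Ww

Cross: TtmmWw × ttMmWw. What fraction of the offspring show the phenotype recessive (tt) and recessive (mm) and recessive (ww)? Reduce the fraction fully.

P(tt mm ww) = 1/16

TtmmWw gametes: TmW×2, Tmw×2, tmW×2, tmw×2
ttMmWw gametes: tMW×2, tMw×2, tmW×2, tmw×2
TtmmWw×ttMmWw grid (8·8=64): TtMmWW=4 TtMmWw=8 TtMmww=4 TtmmWW=4 TtmmWw=8 Ttmmww=4 ttMmWW=4 ttMmWw=8 ttMmww=4 ttmmWW=4 ttmmWw=8 ttmmww=4
tt mm ww hits 4/64; gcd=4; 4÷4/64÷4 = 1/16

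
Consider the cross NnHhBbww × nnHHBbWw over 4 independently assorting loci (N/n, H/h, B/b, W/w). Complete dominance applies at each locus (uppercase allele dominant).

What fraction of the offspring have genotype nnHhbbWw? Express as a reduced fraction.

NnHhBbww gametes: NHBw×2, NHbw×2, NhBw×2, Nhbw×2, nHBw×2, nHbw×2, nhBw×2, nhbw×2
nnHHBbWw gametes: nHBW×4, nHBw×4, nHbW×4, nHbw×4
NnHhBbww×nnHHBbWw grid (16·16=256): NnHHBBWw=8 NnHHBBww=8 NnHHBbWw=16 NnHHBbww=16 NnHHbbWw=8 NnHHbbww=8 NnHhBBWw=8 NnHhBBww=8 NnHhBbWw=16 NnHhBbww=16 NnHhbbWw=8 NnHhbbww=8 nnHHBBWw=8 nnHHBBww=8 nnHHBbWw=16 nnHHBbww=16 nnHHbbWw=8 nnHHbbww=8 nnHhBBWw=8 nnHhBBww=8 nnHhBbWw=16 nnHhBbww=16 nnHhbbWw=8 nnHhbbww=8
nnHhbbWw hits 8/256; gcd=8; 8÷8/256÷8 = 1/32

P(nnHhbbWw) = 1/32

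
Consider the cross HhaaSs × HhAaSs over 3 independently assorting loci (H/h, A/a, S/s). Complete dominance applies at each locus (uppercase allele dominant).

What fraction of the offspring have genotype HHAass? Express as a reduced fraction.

HhaaSs gametes: HaS×2, Has×2, haS×2, has×2
HhAaSs gametes: HAS×1, HAs×1, HaS×1, Has×1, hAS×1, hAs×1, haS×1, has×1
HhaaSs×HhAaSs grid (8·8=64): HHAaSS=2 HHAaSs=4 HHAass=2 HHaaSS=2 HHaaSs=4 HHaass=2 HhAaSS=4 HhAaSs=8 HhAass=4 HhaaSS=4 HhaaSs=8 Hhaass=4 hhAaSS=2 hhAaSs=4 hhAass=2 hhaaSS=2 hhaaSs=4 hhaass=2
HHAass hits 2/64; gcd=2; 2÷2/64÷2 = 1/32

P(HHAass) = 1/32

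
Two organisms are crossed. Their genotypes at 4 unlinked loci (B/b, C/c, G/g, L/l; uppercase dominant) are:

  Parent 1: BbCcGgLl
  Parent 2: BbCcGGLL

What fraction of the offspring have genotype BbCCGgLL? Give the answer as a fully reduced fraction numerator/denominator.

BbCcGgLl gametes: BCGL×1, BCGl×1, BCgL×1, BCgl×1, BcGL×1, BcGl×1, BcgL×1, Bcgl×1, bCGL×1, bCGl×1, bCgL×1, bCgl×1, bcGL×1, bcGl×1, bcgL×1, bcgl×1
BbCcGGLL gametes: BCGL×4, BcGL×4, bCGL×4, bcGL×4
BbCcGgLl×BbCcGGLL grid (16·16=256): BBCCGGLL=4 BBCCGGLl=4 BBCCGgLL=4 BBCCGgLl=4 BBCcGGLL=8 BBCcGGLl=8 BBCcGgLL=8 BBCcGgLl=8 BBccGGLL=4 BBccGGLl=4 BBccGgLL=4 BBccGgLl=4 BbCCGGLL=8 BbCCGGLl=8 BbCCGgLL=8 BbCCGgLl=8 BbCcGGLL=16 BbCcGGLl=16 BbCcGgLL=16 BbCcGgLl=16 BbccGGLL=8 BbccGGLl=8 BbccGgLL=8 BbccGgLl=8 bbCCGGLL=4 bbCCGGLl=4 bbCCGgLL=4 bbCCGgLl=4 bbCcGGLL=8 bbCcGGLl=8 bbCcGgLL=8 bbCcGgLl=8 bbccGGLL=4 bbccGGLl=4 bbccGgLL=4 bbccGgLl=4
BbCCGgLL hits 8/256; gcd=8; 8÷8/256÷8 = 1/32

P(BbCCGgLL) = 1/32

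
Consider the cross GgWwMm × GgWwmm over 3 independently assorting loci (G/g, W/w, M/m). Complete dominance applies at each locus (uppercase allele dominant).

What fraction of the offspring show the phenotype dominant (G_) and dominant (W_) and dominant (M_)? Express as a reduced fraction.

P(G_ W_ M_) = 9/32

GgWwMm gametes: GWM×1, GWm×1, GwM×1, Gwm×1, gWM×1, gWm×1, gwM×1, gwm×1
GgWwmm gametes: GWm×2, Gwm×2, gWm×2, gwm×2
GgWwMm×GgWwmm grid (8·8=64): GGWWMm=2 GGWWmm=2 GGWwMm=4 GGWwmm=4 GGwwMm=2 GGwwmm=2 GgWWMm=4 GgWWmm=4 GgWwMm=8 GgWwmm=8 GgwwMm=4 Ggwwmm=4 ggWWMm=2 ggWWmm=2 ggWwMm=4 ggWwmm=4 ggwwMm=2 ggwwmm=2
G_ W_ M_ hits 18/64; gcd=2; 18÷2/64÷2 = 9/32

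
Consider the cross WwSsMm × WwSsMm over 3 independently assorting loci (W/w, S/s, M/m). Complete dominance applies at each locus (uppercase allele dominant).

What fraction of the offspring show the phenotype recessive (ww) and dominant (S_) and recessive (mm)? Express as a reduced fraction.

P(ww S_ mm) = 3/64

WwSsMm gametes: WSM×1, WSm×1, WsM×1, Wsm×1, wSM×1, wSm×1, wsM×1, wsm×1
WwSsMm gametes: WSM×1, WSm×1, WsM×1, Wsm×1, wSM×1, wSm×1, wsM×1, wsm×1
WwSsMm×WwSsMm grid (8·8=64): WWSSMM=1 WWSSMm=2 WWSSmm=1 WWSsMM=2 WWSsMm=4 WWSsmm=2 WWssMM=1 WWssMm=2 WWssmm=1 WwSSMM=2 WwSSMm=4 WwSSmm=2 WwSsMM=4 WwSsMm=8 WwSsmm=4 WwssMM=2 WwssMm=4 Wwssmm=2 wwSSMM=1 wwSSMm=2 wwSSmm=1 wwSsMM=2 wwSsMm=4 wwSsmm=2 wwssMM=1 wwssMm=2 wwssmm=1
ww S_ mm hits 3/64; gcd=1; 3÷1/64÷1 = 3/64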